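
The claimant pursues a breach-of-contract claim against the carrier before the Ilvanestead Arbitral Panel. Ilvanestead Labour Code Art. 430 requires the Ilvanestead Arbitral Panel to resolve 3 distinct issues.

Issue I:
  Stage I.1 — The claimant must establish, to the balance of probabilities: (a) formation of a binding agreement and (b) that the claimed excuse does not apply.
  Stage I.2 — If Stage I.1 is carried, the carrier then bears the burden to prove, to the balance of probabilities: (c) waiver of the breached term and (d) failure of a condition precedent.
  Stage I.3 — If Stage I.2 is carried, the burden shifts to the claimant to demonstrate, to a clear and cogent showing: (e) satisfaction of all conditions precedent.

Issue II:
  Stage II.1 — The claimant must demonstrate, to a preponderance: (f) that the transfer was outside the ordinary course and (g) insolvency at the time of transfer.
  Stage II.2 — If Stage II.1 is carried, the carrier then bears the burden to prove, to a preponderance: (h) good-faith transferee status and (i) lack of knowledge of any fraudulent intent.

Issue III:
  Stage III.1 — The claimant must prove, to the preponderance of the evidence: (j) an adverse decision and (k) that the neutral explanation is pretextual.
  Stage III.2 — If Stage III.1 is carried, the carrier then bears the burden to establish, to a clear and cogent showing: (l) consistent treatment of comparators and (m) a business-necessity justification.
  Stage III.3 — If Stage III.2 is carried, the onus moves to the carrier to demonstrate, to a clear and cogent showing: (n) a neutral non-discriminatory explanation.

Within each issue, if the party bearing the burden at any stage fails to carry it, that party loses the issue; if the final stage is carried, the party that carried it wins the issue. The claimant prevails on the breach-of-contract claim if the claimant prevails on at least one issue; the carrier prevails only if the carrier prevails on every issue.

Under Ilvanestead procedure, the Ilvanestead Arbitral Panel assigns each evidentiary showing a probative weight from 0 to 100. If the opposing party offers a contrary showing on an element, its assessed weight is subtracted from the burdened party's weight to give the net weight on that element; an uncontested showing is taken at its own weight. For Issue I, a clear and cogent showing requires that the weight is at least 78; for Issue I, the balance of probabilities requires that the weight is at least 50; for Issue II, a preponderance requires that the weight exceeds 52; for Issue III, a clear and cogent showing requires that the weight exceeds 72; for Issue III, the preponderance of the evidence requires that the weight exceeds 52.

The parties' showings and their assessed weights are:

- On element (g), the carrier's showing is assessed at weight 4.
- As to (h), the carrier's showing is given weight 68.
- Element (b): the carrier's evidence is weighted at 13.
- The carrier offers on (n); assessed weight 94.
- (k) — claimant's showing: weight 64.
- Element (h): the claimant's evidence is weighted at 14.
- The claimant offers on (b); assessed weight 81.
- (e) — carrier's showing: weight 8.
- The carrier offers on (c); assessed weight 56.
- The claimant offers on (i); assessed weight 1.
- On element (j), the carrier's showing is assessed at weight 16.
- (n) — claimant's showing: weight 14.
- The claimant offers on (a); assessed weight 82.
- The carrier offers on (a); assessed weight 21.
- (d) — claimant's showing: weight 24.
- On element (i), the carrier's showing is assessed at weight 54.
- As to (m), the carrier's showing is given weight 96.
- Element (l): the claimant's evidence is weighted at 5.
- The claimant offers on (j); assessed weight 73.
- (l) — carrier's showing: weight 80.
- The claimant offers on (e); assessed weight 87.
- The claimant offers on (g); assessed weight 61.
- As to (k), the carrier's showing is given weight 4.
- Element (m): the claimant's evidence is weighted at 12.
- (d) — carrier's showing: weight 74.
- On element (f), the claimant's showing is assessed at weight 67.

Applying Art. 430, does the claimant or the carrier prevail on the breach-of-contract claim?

claimant

— Issue I —
At Stage I.1 the claimant must meet the balance of probabilities (weight is at least 50): on (a) the weight is 82 less the opposing 21 gives net 61, which does reach 50, so (a) meets the standard; on (b) the weight is 81 less the opposing 13 gives net 68, which does reach 50, so (b) meets the standard.
  Stage I.1 is satisfied; the onus moves to the carrier.
At Stage I.2 the carrier must meet the balance of probabilities (weight is at least 50): on (c) the weight is 56, ≥ 50, so (c) meets the standard; on (d) the weight is 74 less the opposing 24 gives net 50, which does reach 50, so (d) meets the standard.
  Stage I.2 carried; the burden shifts to the claimant.
At Stage I.3 the claimant must meet a clear and cogent showing (weight is at least 78): on (e) the weight is 87 less the opposing 8 gives net 79, which does reach 78, so (e) meets the standard.
  All elements met at the final stage.
Every stage carried; the claimant prevails on this issue.
— Issue II —
At Stage II.1 the claimant must meet a preponderance (weight exceeds 52): on (f) the weight is 67, > 52, so (f) meets the standard; on (g) the weight is 61 less the opposing 4 gives net 57, > 52, so (g) meets the standard.
  All elements met. The burden passes to the carrier.
At Stage II.2 the carrier must meet a preponderance (weight exceeds 52): on (h) the weight is 68 less the opposing 14 gives net 54, which does exceed 52, so (h) meets the standard; on (i) the weight is 54 less the opposing 1 gives net 53, which does exceed 52, so (i) meets the standard.
  The carrier carries the last stage.
Every stage carried; the carrier prevails on this issue.
— Issue III —
Stage III.1 — burden on claimant; standard: the preponderance of the evidence (weight exceeds 52).
    (j): 73 − 16 = 57 > 52 [met]
    (k): 64 − 4 = 60 > 52 [met]
  Stage III.1 carried; the burden shifts to the carrier.
Stage III.2 — burden on carrier; standard: a clear and cogent showing (weight exceeds 72).
    (l): 80 − 5 = 75 > 72 [met]
    (m): 96 − 12 = 84 > 72 [met]
  Stage III.2 is satisfied; the carrier continues to bear the burden.
Stage III.3 — burden on carrier; standard: a clear and cogent showing (weight exceeds 72).
    (n): 94 − 14 = 80 > 72 [met]
  Stage III.3 carried; the final stage is satisfied.
All stages carried — the carrier prevails on this issue.
Per-issue: Issue I → claimant; Issue II → carrier; Issue III → carrier. The claimant must prevail on at least one issue; overall, the claimant prevails.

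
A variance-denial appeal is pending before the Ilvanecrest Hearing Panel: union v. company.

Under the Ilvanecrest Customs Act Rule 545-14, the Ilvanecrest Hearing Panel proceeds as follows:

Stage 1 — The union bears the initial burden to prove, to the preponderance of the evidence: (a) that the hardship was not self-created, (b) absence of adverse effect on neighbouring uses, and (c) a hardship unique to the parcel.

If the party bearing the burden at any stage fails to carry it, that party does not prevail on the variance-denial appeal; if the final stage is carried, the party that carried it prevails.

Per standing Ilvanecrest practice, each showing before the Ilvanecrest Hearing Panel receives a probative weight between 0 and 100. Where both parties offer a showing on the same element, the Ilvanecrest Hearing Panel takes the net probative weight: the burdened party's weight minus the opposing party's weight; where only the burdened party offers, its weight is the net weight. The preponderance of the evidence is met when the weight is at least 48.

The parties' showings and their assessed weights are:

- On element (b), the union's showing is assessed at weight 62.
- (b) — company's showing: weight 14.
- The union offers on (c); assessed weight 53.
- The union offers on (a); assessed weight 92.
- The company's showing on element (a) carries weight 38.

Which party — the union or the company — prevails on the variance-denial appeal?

union

At Stage 1 the union must meet the preponderance of the evidence (weight is at least 48): on (a) the weight is 92 less the opposing 38 gives net 54, which does reach 48, so (a) meets the standard; on (b) the weight is 62 less the opposing 14 gives net 48, ≥ 48, so (b) meets the standard; on (c) the weight is 53, which does reach 48, so (c) meets the standard.
  The union carries the last stage.
All stages carried — the union prevails.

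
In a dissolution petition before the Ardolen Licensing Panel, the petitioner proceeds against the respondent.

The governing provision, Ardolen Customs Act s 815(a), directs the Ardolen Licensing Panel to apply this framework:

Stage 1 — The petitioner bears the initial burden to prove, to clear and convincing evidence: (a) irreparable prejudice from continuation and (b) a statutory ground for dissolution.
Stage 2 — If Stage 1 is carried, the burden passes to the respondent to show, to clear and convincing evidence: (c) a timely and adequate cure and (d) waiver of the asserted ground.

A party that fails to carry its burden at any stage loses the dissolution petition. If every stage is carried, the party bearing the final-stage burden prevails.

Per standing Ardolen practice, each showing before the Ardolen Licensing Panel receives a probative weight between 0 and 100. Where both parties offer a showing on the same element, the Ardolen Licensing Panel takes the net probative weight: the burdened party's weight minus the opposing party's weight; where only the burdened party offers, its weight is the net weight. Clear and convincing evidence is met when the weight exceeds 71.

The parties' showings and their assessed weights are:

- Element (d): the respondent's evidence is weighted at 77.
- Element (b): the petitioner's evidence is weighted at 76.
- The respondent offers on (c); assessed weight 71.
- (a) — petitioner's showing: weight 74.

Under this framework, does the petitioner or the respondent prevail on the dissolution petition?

petitioner

Stage 1 (petitioner, clear and convincing evidence, weight exceeds 71): (a) 74 > 71 — meets; (b) 76 > 71 — meets.
  Stage 1 carried; the burden shifts to the respondent.
Stage 2 (respondent, clear and convincing evidence, weight exceeds 71): (c) 71 ≤ 71 — fails; (d) 77 > 71 — meets.
  Stage 2 not carried; the respondent fails its burden.
The analysis ends at Stage 2; the petitioner prevails.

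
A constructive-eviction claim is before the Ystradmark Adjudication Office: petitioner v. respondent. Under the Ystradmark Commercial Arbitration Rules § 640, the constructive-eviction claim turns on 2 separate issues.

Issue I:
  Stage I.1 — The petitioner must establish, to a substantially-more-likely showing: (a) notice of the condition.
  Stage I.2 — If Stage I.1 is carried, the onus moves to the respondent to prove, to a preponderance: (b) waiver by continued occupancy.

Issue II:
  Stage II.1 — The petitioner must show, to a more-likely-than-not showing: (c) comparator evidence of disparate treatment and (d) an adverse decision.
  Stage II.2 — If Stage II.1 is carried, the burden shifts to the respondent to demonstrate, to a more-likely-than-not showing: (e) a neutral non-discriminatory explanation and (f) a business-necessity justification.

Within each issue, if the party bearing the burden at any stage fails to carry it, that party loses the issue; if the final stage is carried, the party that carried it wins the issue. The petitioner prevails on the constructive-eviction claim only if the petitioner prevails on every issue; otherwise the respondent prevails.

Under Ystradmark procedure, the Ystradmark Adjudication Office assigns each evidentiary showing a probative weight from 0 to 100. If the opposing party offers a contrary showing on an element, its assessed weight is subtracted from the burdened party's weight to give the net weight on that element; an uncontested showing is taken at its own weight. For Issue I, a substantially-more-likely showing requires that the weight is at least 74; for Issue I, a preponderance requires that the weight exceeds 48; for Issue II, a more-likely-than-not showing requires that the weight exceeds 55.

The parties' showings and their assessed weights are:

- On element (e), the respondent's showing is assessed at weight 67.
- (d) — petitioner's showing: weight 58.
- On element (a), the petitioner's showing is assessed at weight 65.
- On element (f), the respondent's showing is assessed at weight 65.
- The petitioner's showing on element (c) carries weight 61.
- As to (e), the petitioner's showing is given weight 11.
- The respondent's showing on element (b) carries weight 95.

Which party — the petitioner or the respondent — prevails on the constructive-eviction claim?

respondent

— Issue I —
At Stage I.1 the petitioner must meet a substantially-more-likely showing (weight is at least 74): on (a) the weight is 65, < 74, so (a) does not meet the standard.
  The petitioner does not carry Stage I.1.
The respondent prevails on this issue.
— Issue II —
At Stage II.1 the petitioner must meet a more-likely-than-not showing (weight exceeds 55): on (c) the weight is 61, > 55, so (c) meets the standard; on (d) the weight is 58, > 55, so (d) meets the standard.
  The petitioner carries Stage II.1; the respondent now bears the burden.
At Stage II.2 the respondent must meet a more-likely-than-not showing (weight exceeds 55): on (e) the weight is 67 less the opposing 11 gives net 56, > 55, so (e) meets the standard; on (f) the weight is 65, > 55, so (f) meets the standard.
  Stage II.2 carried; the final stage is satisfied.
Every stage carried; the respondent prevails on this issue.
Per-issue: Issue I → respondent; Issue II → respondent. The petitioner must prevail on every issue; overall, the respondent prevails.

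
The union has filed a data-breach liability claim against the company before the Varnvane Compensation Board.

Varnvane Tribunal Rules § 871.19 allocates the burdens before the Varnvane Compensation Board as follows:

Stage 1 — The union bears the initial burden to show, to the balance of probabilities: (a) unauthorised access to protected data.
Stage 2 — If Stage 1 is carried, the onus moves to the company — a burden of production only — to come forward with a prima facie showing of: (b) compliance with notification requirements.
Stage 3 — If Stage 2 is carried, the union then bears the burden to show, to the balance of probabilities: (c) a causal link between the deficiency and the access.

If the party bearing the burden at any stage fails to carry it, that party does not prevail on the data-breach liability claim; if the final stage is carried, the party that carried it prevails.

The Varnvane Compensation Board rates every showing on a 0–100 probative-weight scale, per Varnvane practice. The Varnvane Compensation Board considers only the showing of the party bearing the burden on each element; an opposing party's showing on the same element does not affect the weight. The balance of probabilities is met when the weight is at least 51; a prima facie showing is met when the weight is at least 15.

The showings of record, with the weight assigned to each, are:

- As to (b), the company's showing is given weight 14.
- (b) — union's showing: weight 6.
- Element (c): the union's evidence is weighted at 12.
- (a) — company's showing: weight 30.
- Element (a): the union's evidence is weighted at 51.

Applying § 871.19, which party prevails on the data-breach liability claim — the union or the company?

union

Stage 1 — burden on union; standard: the balance of probabilities (weight is at least 51).
    (a): 51 (company's 30 disregarded) ≥ 51 [met]
  All elements met. The burden passes to the company.
Stage 2 — burden on company; standard: a prima facie showing (weight is at least 15).
    (b): 14 (union's 6 disregarded) < 15 [not met]
  Stage 2 not carried; the company fails its burden.
So the union prevails.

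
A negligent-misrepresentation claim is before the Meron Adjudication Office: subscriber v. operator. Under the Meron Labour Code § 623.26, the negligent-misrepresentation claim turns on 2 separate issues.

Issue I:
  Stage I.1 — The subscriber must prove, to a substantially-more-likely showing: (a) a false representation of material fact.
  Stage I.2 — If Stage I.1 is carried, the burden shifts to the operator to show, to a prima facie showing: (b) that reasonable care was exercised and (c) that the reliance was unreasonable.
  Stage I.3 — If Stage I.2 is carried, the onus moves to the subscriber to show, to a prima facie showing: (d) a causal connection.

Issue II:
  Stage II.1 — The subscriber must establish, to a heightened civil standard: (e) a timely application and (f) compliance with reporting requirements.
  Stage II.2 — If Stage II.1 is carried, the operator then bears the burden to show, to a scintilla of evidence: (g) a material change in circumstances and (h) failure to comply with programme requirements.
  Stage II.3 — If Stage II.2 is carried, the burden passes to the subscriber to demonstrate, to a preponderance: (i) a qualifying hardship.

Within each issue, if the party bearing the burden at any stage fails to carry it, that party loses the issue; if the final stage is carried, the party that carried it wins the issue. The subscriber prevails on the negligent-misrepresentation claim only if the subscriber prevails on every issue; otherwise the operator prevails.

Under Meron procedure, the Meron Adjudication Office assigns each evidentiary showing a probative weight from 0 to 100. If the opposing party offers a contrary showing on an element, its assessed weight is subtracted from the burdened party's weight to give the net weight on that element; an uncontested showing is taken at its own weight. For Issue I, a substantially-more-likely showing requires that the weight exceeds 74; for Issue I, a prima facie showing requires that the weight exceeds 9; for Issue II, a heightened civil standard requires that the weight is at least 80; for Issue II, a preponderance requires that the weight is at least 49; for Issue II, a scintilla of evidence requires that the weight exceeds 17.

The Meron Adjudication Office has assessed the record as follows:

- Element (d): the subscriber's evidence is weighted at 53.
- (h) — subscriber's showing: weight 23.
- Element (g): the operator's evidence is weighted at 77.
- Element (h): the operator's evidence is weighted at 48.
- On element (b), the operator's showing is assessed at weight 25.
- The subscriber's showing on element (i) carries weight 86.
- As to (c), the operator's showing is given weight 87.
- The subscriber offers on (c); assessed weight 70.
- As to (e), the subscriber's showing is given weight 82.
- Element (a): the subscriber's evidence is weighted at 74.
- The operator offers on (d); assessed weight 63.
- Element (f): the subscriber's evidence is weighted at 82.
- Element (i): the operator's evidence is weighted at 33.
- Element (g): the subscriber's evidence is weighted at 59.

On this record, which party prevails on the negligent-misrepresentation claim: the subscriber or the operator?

operator

— Issue I —
Stage I.1 (subscriber, a substantially-more-likely showing, weight exceeds 74): (a) 74 ≤ 74 — fails.
  Stage I.1 not carried; the subscriber fails its burden.
So the operator prevails on this issue.
— Issue II —
Stage II.1 (subscriber, a heightened civil standard, weight is at least 80): (e) 82 ≥ 80 — meets; (f) 82 ≥ 80 — meets.
  All elements met. The burden passes to the operator.
Stage II.2 (operator, a scintilla of evidence, weight exceeds 17): (g) net 77−59=18 > 17 — meets; (h) net 48−23=25 > 17 — meets.
  Stage II.2 is satisfied; the onus moves to the subscriber.
Stage II.3 (subscriber, a preponderance, weight is at least 49): (i) net 86−33=53 ≥ 49 — meets.
  All elements met at the final stage.
With every stage satisfied, the subscriber prevails on this issue.
Per-issue: Issue I → operator; Issue II → subscriber. The subscriber must prevail on every issue; overall, the operator prevails.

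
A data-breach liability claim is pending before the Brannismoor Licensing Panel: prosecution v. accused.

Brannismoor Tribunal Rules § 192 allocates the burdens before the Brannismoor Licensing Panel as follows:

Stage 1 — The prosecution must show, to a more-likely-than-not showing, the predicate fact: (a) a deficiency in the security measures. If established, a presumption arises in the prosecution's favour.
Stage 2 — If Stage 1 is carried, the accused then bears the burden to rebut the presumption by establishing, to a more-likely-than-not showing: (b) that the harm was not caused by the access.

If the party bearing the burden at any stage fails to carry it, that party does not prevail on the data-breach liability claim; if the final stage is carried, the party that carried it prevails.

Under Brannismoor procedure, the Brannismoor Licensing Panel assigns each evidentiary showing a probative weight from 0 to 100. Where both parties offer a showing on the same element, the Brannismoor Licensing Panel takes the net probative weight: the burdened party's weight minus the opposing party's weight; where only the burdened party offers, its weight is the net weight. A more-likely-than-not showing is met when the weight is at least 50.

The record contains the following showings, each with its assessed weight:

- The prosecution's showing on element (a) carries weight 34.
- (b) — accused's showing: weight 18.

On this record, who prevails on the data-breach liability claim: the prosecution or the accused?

accused

Stage 1 — burden on prosecution; standard: a more-likely-than-not showing (weight is at least 50).
    (a): 34 < 50 [not met]
  Not every element is met, so the prosecution fails to carry Stage 1.
The accused prevails.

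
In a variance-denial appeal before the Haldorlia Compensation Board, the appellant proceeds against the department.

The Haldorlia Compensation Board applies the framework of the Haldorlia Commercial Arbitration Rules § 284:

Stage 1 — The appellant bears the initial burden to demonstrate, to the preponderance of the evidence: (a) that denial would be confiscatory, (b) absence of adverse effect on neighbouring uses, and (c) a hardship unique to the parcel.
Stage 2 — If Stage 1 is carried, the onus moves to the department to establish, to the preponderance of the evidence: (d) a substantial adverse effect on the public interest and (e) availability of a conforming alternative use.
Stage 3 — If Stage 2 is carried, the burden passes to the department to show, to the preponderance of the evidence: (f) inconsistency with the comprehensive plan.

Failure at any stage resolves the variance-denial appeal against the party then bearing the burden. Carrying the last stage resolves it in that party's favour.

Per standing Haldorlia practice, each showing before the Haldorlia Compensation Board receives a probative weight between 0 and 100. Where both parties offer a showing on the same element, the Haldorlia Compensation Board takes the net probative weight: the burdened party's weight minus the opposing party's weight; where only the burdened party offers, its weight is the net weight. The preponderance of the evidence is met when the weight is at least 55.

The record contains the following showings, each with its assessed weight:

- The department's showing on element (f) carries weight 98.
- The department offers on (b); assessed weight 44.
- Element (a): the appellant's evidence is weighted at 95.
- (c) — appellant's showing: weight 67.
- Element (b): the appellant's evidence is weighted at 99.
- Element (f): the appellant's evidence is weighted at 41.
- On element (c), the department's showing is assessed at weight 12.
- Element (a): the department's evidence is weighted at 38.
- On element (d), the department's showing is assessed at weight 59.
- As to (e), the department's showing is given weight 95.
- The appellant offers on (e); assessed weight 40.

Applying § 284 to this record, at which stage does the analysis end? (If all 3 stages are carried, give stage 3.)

stage 3

Stage 1 (appellant, the preponderance of the evidence, weight is at least 55): (a) net 95−38=57 ≥ 55 — meets; (b) net 99−44=55 ≥ 55 — meets; (c) net 67−12=55 ≥ 55 — meets.
  The appellant carries Stage 1; the department now bears the burden.
Stage 2 (department, the preponderance of the evidence, weight is at least 55): (d) 59 ≥ 55 — meets; (e) net 95−40=55 ≥ 55 — meets.
  Stage 2 carried; the burden remains with the department.
Stage 3 (department, the preponderance of the evidence, weight is at least 55): (f) net 98−41=57 ≥ 55 — meets.
  All elements met at the final stage.
All stages carried — the department prevails.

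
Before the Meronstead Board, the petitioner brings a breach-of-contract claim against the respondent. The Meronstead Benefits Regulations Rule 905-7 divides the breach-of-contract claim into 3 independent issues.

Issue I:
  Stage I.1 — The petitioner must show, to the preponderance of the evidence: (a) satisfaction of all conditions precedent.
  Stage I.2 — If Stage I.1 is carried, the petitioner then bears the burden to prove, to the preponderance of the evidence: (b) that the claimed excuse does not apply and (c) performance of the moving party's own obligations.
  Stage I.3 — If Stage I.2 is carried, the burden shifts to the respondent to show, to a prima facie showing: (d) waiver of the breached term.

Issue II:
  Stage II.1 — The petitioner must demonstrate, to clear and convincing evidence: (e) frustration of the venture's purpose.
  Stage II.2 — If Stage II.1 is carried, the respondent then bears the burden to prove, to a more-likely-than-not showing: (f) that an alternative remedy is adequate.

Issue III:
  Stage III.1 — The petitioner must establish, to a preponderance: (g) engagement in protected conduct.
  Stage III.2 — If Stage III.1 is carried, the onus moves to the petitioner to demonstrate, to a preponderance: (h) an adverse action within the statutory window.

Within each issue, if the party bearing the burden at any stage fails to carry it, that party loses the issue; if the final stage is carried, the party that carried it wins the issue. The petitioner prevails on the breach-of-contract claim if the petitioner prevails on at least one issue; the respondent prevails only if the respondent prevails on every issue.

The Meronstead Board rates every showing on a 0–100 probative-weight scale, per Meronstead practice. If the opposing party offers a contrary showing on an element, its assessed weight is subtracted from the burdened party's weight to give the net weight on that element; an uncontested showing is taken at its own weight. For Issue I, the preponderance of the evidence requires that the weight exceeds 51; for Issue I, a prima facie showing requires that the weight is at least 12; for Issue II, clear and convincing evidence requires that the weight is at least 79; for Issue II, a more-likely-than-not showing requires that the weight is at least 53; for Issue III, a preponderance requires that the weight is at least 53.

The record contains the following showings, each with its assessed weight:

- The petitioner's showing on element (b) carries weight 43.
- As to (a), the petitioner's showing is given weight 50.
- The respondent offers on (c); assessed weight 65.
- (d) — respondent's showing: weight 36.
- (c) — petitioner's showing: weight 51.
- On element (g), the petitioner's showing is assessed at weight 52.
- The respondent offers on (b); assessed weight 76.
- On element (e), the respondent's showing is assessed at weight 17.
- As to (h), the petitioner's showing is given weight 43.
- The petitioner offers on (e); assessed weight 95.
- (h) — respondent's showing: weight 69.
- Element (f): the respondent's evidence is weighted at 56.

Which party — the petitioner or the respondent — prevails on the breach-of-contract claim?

— Issue I —
Stage I.1 — burden on petitioner; standard: the preponderance of the evidence (weight exceeds 51).
    (a): 50 ≤ 51 [not met]
  Stage I.1 not carried; the petitioner fails its burden.
So the respondent prevails on this issue.
— Issue II —
At Stage II.1 the petitioner must meet clear and convincing evidence (weight is at least 79): on (e) the weight is 95 less the opposing 17 gives net 78, < 79, so (e) does not meet the standard.
  Stage II.1 not carried; the petitioner fails its burden.
So the respondent prevails on this issue.
— Issue III —
Stage III.1 — burden on petitioner; standard: a preponderance (weight is at least 53).
    (g): 52 < 53 [not met]
  The petitioner does not carry Stage III.1.
So the respondent prevails on this issue.
Per-issue: Issue I → respondent; Issue II → respondent; Issue III → respondent. The petitioner must prevail on at least one issue; overall, the respondent prevails.

respondent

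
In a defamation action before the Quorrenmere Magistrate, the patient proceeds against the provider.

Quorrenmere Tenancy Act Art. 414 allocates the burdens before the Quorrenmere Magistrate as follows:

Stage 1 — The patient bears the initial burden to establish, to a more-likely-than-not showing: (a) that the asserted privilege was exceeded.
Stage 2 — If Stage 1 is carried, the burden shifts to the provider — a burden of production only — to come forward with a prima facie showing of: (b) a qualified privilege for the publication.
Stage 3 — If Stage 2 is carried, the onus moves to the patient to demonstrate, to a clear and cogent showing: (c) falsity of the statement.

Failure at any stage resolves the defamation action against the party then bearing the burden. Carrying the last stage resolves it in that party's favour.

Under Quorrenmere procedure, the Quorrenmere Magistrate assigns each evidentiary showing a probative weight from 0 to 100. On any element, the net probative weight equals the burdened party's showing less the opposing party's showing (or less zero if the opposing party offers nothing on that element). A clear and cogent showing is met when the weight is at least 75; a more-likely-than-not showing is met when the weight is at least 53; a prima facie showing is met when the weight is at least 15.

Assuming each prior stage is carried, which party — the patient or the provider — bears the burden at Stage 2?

Stage 2's rule assigns the burden to the provider (to a prima facie showing).

provider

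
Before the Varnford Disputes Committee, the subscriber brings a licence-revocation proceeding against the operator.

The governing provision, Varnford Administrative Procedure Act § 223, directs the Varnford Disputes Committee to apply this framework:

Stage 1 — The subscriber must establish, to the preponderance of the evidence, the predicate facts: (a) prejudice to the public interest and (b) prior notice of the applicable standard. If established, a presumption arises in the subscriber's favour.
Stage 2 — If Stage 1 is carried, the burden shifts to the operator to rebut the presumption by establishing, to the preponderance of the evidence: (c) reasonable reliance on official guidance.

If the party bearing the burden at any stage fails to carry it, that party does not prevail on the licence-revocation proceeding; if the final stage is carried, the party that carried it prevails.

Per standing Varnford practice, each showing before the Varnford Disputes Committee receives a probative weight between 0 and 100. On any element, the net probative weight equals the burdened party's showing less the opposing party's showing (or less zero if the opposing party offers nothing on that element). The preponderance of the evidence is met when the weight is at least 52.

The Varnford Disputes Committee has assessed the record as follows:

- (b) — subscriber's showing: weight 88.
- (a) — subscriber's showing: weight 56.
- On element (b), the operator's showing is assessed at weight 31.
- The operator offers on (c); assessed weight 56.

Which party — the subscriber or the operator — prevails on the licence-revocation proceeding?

operator

Stage 1 — burden on subscriber; standard: the preponderance of the evidence (weight is at least 52).
    (a): 56 ≥ 52 [met]
    (b): 88 − 31 = 57 ≥ 52 [met]
  All elements met. The burden passes to the operator.
Stage 2 — burden on operator; standard: the preponderance of the evidence (weight is at least 52).
    (c): 56 ≥ 52 [met]
  Stage 2 carried; the final stage is satisfied.
With every stage satisfied, the operator prevails.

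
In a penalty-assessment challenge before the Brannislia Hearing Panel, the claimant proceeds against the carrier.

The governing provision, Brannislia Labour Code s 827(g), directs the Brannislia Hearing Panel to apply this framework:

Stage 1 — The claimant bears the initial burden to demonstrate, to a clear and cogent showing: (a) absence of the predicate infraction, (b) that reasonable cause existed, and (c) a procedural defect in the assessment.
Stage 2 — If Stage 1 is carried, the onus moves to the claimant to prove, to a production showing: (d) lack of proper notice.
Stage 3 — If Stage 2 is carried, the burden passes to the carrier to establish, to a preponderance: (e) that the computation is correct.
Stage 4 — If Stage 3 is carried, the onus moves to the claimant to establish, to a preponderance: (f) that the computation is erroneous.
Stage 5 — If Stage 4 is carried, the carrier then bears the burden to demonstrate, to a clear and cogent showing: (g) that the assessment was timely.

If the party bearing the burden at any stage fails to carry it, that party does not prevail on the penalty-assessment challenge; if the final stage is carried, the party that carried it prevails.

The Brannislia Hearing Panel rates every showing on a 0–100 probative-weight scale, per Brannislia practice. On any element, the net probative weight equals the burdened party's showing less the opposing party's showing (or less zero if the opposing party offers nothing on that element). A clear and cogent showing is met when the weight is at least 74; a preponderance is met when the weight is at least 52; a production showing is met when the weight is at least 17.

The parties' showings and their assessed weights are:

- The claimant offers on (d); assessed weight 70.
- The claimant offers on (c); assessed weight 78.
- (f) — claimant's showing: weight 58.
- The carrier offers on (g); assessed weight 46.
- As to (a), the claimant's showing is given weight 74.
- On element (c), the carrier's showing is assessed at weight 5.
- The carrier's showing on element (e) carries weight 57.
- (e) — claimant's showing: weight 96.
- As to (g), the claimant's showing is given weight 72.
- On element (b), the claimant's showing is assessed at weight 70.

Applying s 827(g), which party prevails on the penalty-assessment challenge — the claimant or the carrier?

carrier

Stage 1 — burden on claimant; standard: a clear and cogent showing (weight is at least 74).
    (a): 74 ≥ 74 [met]
    (b): 70 < 74 [not met]
    (c): 78 − 5 = 73 < 74 [not met]
  The claimant does not carry Stage 1.
So the carrier prevails.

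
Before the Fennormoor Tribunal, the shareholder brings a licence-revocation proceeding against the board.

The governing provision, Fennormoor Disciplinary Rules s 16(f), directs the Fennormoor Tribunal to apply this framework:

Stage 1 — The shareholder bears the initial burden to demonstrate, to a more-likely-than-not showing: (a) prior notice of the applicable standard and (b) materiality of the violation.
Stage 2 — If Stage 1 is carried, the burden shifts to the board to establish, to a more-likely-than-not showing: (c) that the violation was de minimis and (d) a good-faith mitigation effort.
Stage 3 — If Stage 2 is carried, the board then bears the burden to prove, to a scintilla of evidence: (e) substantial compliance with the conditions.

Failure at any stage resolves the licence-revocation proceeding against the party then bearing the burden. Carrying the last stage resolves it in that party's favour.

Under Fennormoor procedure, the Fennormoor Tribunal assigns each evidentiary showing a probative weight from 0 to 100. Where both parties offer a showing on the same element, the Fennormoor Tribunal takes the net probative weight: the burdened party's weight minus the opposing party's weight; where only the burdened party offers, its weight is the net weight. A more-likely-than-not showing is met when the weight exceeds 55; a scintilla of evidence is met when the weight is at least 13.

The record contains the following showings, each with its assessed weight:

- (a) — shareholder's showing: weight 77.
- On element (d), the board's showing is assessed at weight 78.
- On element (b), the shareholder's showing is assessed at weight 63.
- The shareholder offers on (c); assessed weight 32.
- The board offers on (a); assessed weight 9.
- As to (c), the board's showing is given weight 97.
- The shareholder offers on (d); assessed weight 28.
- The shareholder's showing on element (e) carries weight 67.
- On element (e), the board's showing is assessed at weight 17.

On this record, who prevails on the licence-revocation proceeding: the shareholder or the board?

shareholder

At Stage 1 the shareholder must meet a more-likely-than-not showing (weight exceeds 55): on (a) the weight is 77 less the opposing 9 gives net 68, > 55, so (a) meets the standard; on (b) the weight is 63, which does exceed 55, so (b) meets the standard.
  The shareholder carries Stage 1; the board now bears the burden.
At Stage 2 the board must meet a more-likely-than-not showing (weight exceeds 55): on (c) the weight is 97 less the opposing 32 gives net 65, > 55, so (c) meets the standard; on (d) the weight is 78 less the opposing 28 gives net 50, which does not exceed 55, so (d) does not meet the standard.
  The board does not carry Stage 2.
The analysis ends at Stage 2; the shareholder prevails.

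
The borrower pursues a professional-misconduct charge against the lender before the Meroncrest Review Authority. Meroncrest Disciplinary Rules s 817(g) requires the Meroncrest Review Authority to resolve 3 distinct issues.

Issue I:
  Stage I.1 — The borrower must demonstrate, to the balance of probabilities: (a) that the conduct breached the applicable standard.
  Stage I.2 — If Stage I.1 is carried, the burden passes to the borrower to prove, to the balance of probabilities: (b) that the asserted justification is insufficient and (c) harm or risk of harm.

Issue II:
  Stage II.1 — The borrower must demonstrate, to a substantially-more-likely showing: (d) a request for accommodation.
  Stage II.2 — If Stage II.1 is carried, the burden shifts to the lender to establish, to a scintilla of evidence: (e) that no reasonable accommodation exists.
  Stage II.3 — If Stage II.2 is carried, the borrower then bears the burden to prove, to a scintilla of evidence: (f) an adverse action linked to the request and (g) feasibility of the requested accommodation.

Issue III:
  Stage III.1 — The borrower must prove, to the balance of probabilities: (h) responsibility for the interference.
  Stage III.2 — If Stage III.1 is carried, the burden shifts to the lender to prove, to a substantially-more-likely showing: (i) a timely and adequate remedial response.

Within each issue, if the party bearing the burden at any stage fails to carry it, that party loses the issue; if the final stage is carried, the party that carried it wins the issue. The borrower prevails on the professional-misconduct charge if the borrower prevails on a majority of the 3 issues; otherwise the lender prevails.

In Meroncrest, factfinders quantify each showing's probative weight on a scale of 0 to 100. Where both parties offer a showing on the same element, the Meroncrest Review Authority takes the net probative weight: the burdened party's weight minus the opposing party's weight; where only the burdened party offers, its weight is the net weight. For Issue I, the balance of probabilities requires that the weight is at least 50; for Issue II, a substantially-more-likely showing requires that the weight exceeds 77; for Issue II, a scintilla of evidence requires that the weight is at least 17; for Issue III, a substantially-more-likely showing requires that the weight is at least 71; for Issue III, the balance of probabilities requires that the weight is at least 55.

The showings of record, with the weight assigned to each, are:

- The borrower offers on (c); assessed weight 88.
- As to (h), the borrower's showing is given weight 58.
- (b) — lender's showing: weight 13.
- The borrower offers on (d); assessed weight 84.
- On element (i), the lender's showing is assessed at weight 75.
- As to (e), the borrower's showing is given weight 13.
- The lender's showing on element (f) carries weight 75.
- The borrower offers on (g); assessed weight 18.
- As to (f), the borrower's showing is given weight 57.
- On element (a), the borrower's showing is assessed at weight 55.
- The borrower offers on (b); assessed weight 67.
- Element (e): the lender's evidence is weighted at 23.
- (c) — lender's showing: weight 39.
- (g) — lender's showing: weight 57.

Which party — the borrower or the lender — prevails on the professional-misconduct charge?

— Issue I —
At Stage I.1 the borrower must meet the balance of probabilities (weight is at least 50): on (a) the weight is 55, ≥ 50, so (a) meets the standard.
  Stage I.1 is satisfied; the borrower continues to bear the burden.
At Stage I.2 the borrower must meet the balance of probabilities (weight is at least 50): on (b) the weight is 67 less the opposing 13 gives net 54, ≥ 50, so (b) meets the standard; on (c) the weight is 88 less the opposing 39 gives net 49, < 50, so (c) does not meet the standard.
  Not every element is met, so the borrower fails to carry Stage I.2.
The lender prevails on this issue.
— Issue II —
Stage II.1 (borrower, a substantially-more-likely showing, weight exceeds 77): (d) 84 > 77 — meets.
  Stage II.1 carried; the burden shifts to the lender.
Stage II.2 (lender, a scintilla of evidence, weight is at least 17): (e) net 23−13=10 < 17 — fails.
  Stage II.2 not carried; the lender fails its burden.
The analysis ends at Stage II.2; the borrower prevails on this issue.
— Issue III —
At Stage III.1 the borrower must meet the balance of probabilities (weight is at least 55): on (h) the weight is 58, which does reach 55, so (h) meets the standard.
  The borrower carries Stage III.1; the lender now bears the burden.
At Stage III.2 the lender must meet a substantially-more-likely showing (weight is at least 71): on (i) the weight is 75, which does reach 71, so (i) meets the standard.
  The lender carries the last stage.
All stages carried — the lender prevails on this issue.
Per-issue: Issue I → lender; Issue II → borrower; Issue III → lender. The borrower must prevail on a majority of issues; overall, the lender prevails.

lender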